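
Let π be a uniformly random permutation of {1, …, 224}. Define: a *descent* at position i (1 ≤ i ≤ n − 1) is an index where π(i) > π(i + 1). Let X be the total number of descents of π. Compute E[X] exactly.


Write X = Σ X_I over i = 1, …, 223, with X_I the indicator of one descent.
There are 223 indicators.
For each fixed i, the pair (π(i), π(i+1)) is a uniformly random ordered pair of distinct values from {1, …, 224}; by symmetry P[π(i) > π(i+1)] = 1/2.
By linearity: E[X] = 223 · (1/2) = (224 − 1) · (1/2) = 223/2 ≈ 111.5000.

E[X] = 223/2 = 111.5000.


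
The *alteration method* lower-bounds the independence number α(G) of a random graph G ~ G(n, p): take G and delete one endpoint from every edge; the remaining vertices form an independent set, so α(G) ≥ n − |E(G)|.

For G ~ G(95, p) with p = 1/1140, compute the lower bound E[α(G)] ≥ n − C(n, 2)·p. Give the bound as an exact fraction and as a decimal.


E[|E(G)|] = C(95, 2)·p = 4465 · (1/1140) = 47/12.
E[α(G)] ≥ n − E[|E(G)|] = 95 − 47/12 = 1093/12.
Numerically: ≈ 91.0833.
(This is only a lower bound; the true E[α(G)] may be larger.)

E[α(G)] ≥ 1093/12 ≈ 91.0833.


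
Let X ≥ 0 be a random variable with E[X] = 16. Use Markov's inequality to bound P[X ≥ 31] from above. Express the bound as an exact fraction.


μ = E[X] = 16, a = 31.
Markov: P[X ≥ 31] ≤ μ/a = (16)/31 = 16/31.
Numerically: ≈ 0.5161.
(Since a = 31 > μ = 16.0000, the bound 16/31 is < 1 and informative.)

P[X ≥ 31] ≤ 16/31 ≈ 0.5161.


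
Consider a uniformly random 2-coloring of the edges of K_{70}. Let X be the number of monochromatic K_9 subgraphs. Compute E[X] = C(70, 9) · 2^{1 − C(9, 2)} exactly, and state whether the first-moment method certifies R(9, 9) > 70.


E[X] = C(70, 9) · 2^{1 − 36} = 65033528560 · 2^{−35} = 65033528560/34359738368.
As a reduced fraction: E[X] = 4064595535/2147483648 ≈ 1.89272.
Is E[X] < 1? NO.
Since E[X] ≥ 1, the first-moment bound is inconclusive at n = 70; it does NOT by itself certify R(9, 9) > 70.

E[X] = 4064595535/2147483648 ≈ 1.89272; E[X] ≥ 1; first-moment method inconclusive here.


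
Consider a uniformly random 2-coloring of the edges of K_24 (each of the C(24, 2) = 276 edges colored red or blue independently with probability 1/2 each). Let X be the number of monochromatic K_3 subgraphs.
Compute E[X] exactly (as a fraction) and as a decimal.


Let X = Σ_S X_S over the C(24, 3) = 2024 subsets S of size 3, where X_S = 1 if the K_3 on S is monochromatic.
For a fixed S, the K_3 on S has C(3, 2) = 3 edges. P[all 3 edges red] = (1/2)^3, and likewise for blue, so P[monochromatic] = 2·(1/2)^3 = 2^{1 − 3} = 1/4.
Summing: E[X] = C(24, 3) · 2^{1 − 3} = 2024 · 1/4 = 506.
Numerically: E[X] ≈ 506.0000.

E[X] = C(24,3)·2^(1−C(3,2)) = 506 ≈ 506.0000.


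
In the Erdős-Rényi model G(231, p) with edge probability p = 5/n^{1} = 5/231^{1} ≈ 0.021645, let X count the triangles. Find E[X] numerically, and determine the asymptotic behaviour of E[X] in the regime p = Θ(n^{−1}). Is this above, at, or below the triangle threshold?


Number of potential triangles: C(231, 3) = 2027795.
Each occurs with probability p³ ≈ (0.021645)³ ≈ 1.01408433e-05.
By linearity: E[X] = C(231, 3)·p³ ≈ 2027795 · 1.01408433e-05 ≈ 20.563551.
Here α = 1, so p = 5/n is exactly at the triangle threshold p ~ 1/n. Asymptotically E[X] → c³/6 = 5³/6 = 125/6 ≈ 20.833333, a bounded constant. In this regime the triangle count is asymptotically Poisson(c³/6).

E[X] ≈ 20.563551; in regime p = Θ(1/n^{1}) E[X] stays bounded (at the triangle threshold p ~ 1/n).


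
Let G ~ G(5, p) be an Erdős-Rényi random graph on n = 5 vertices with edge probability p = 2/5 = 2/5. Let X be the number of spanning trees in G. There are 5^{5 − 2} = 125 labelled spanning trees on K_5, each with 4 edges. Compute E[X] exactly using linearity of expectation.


K_5 has 5^{5 − 2} = 125 labelled spanning trees.
For each such spanning tree H, let X_H = 1 if all 4 edges of H are present in G. Then P[X_H = 1] = p^{4} = (2/5)^{4} = 16/625.
Summing the indicators: E[X] = Σ_H E[X_H] = 125 · p^{4} = 125 · 16/625 = 16/5.
Numerically: E[X] ≈ 3.2.

E[X] = 125 · (2/5)^{4} = 16/5 ≈ 3.2.


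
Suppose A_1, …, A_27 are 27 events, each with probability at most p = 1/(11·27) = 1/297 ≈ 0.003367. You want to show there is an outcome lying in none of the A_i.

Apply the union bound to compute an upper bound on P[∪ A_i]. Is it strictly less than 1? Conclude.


Union bound: P[∪_{i=1}^{27} A_i] ≤ Σ_i P[A_i] ≤ 27·p = 27·(1/297) = 1/11.
Numerically: 1/11 ≈ 0.090909.
Is 1/11 < 1? YES.
Since P[∪ A_i] ≤ 1/11 < 1, the complement has P[∩ A_i^c] ≥ 1 − 1/11 = 10/11 > 0, so some outcome avoids every A_i.

27·p = 1/11 ≈ 0.090909; existence CERTIFIED by the union bound.


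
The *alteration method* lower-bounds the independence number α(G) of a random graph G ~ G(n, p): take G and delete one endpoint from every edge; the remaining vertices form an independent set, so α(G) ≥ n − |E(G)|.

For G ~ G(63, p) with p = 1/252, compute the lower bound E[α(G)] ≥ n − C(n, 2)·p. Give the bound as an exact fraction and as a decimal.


E[|E(G)|] = C(63, 2)·p = 1953 · (1/252) = 31/4.
E[α(G)] ≥ n − E[|E(G)|] = 63 − 31/4 = 221/4.
Numerically: ≈ 55.250.
(This is only a lower bound; the true E[α(G)] may be larger.)

E[α(G)] ≥ 221/4 ≈ 55.250.


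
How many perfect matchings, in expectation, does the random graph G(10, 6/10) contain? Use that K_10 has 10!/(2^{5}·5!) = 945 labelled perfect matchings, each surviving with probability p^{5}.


K_10 has 10!/(2^{5}·5!) = 945 labelled perfect matchings.
For each such perfect matching H, let X_H = 1 if all 5 edges of H are present in G. Then P[X_H = 1] = p^{5} = (3/5)^{5} = 243/3125.
By linearity of expectation: E[X] = Σ_H E[X_H] = 945 · p^{5} = 945 · 243/3125 = 45927/625.
Numerically: E[X] ≈ 73.5.

E[X] = 945 · (3/5)^{5} = 45927/625 ≈ 73.5.


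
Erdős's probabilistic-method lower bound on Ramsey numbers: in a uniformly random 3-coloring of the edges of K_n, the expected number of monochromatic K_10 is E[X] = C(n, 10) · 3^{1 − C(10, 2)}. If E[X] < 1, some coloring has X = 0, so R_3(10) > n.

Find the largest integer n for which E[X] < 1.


We need C(n, 10) · 3^{1 − 45} < 1, i.e. C(n, 10) < 3^{45 − 1} = 984770902183611232881.
Check values of n near the boundary:
  n = 567: C(567, 10) = 873787071273467749398; 873787071273467749398 < 984770902183611232881? YES
  n = 568: C(568, 10) = 889446337783744949208; 889446337783744949208 < 984770902183611232881? YES
  n = 569: C(569, 10) = 905357721286137524328; 905357721286137524328 < 984770902183611232881? YES
  n = 570: C(570, 10) = 921524823451961408691; 921524823451961408691 < 984770902183611232881? YES
  n = 571: C(571, 10) = 937951290893172842001; 937951290893172842001 < 984770902183611232881? YES
  n = 572: C(572, 10) = 954640815642161682606; 954640815642161682606 < 984770902183611232881? YES
  n = 573: C(573, 10) = 971597135635805762226; 971597135635805762226 < 984770902183611232881? YES
  n = 574: C(574, 10) = 988824035203816502691; 988824035203816502691 < 984770902183611232881? NO
  n = 575: C(575, 10) = 1006325345561406175305; 1006325345561406175305 < 984770902183611232881? NO
The largest n with C(n, 10) < 984770902183611232881 is n = 573 (where E[X] = 35985079097622435638/36472996377170786403 ≈ 0.9866). Hence R_3(10) > 573, i.e. R_3(10) ≥ 574.

Largest n = 573; hence R_3(10) > 573.


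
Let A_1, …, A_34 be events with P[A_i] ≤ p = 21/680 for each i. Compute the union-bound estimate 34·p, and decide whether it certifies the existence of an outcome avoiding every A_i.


Union bound: P[∪_{i=1}^{34} A_i] ≤ Σ_i P[A_i] ≤ 34·p = 34·(21/680) = 21/20.
Numerically: 21/20 ≈ 1.05000.
Is 21/20 < 1? NO.
Since the bound 21/20 is ≥ 1, the union bound is uninformative here; it does NOT by itself certify existence.

34·p = 21/20 ≈ 1.05000; existence NOT certified by the union bound.


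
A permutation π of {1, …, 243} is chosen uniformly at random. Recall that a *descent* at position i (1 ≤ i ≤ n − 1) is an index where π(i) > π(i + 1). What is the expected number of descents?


Write X = Σ X_I over i = 1, …, 242, with X_I the indicator of one descent.
There are 242 indicators.
For each fixed i, the pair (π(i), π(i+1)) is a uniformly random ordered pair of distinct values from {1, …, 243}; by symmetry P[π(i) > π(i+1)] = 1/2.
By linearity: E[X] = 242 · (1/2) = (243 − 1) · (1/2) = 121 ≈ 121.00000.

E[X] = 121 = 121.00000.


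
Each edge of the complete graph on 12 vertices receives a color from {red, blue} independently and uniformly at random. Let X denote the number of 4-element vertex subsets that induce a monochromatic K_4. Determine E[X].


Let X = Σ_S X_S over the C(12, 4) = 495 subsets S of size 4, where X_S = 1 if the K_4 on S is monochromatic.
For a fixed S, the K_4 on S has C(4, 2) = 6 edges. P[all 6 edges red] = (1/2)^6, and likewise for blue, so P[monochromatic] = 2·(1/2)^6 = 2^{1 − 6} = 1/32.
By linearity of expectation: E[X] = C(12, 4) · 2^{1 − 6} = 495 · 1/32 = 495/32.
Numerically: E[X] ≈ 15.4688.

E[X] = C(12,4)·2^(1−C(4,2)) = 495/32 ≈ 15.4688.


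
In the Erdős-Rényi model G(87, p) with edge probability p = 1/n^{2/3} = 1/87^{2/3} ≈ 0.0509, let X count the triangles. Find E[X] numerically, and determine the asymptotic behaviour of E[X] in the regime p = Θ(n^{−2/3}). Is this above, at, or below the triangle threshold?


Number of potential triangles: C(87, 3) = 105995.
Each occurs with probability p³ ≈ (0.0509)³ ≈ 1.32118e-04.
By linearity: E[X] = C(87, 3)·p³ ≈ 105995 · 1.32118e-04 ≈ 14.004.
Since α = 2/3 < 1, p = c/n^{2/3} ≫ 1/n is above the triangle threshold p ~ 1/n. Asymptotically E[X] ~ (c³/6)·n^{3(1−α)} = (1³/6)·n^{1} → ∞; triangles are abundant w.h.p.

E[X] ≈ 14.004; in regime p = Θ(1/n^{2/3}) E[X] diverges (above the triangle threshold p ~ 1/n).


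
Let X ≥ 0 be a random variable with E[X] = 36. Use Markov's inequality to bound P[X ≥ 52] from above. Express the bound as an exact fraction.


μ = E[X] = 36, a = 52.
Markov: P[X ≥ 52] ≤ μ/a = (36)/52 = 9/13.
Numerically: ≈ 0.692308.
(Since a = 52 > μ = 36.000000, the bound 9/13 is < 1 and informative.)

P[X ≥ 52] ≤ 9/13 ≈ 0.692308.


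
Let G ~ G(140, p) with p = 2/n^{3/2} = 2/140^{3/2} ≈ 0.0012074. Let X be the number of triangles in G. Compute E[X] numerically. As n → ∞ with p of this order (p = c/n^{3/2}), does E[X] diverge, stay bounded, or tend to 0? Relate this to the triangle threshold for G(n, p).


Number of potential triangles: C(140, 3) = 447580.
Each occurs with probability p³ ≈ (0.0012074)³ ≈ 1.7600047e-09.
By linearity: E[X] = C(140, 3)·p³ ≈ 447580 · 1.7600047e-09 ≈ 0.00079.
Since α = 3/2 > 1, p = c/n^{3/2} = o(1/n) is below the triangle threshold p ~ 1/n. Asymptotically E[X] ~ (c³/6)·n^{3(1−α)} = (2³/6)·n^{-1.5} → 0, so by Markov's inequality G has no triangles w.h.p.

E[X] ≈ 0.00079; in regime p = Θ(1/n^{3/2}) E[X] tends to 0 (below the triangle threshold p ~ 1/n).


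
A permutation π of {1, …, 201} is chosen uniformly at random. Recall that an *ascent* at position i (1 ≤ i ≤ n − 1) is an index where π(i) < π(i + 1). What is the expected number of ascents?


Write X = Σ X_I over i = 1, …, 200, with X_I the indicator of one ascent.
There are 200 indicators.
For each fixed i, the pair (π(i), π(i+1)) is a uniformly random ordered pair of distinct values from {1, …, 201}; by symmetry P[π(i) < π(i+1)] = 1/2.
By linearity: E[X] = 200 · (1/2) = (201 − 1) · (1/2) = 100 ≈ 100.000.

E[X] = 100 = 100.000.


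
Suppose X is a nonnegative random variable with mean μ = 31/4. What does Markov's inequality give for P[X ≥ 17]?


μ = E[X] = 31/4, a = 17.
Markov: P[X ≥ 17] ≤ μ/a = (31/4)/17 = 31/68.
Numerically: ≈ 0.455882.
(Since a = 17 > μ = 7.750000, the bound 31/68 is < 1 and informative.)

P[X ≥ 17] ≤ 31/68 ≈ 0.455882.


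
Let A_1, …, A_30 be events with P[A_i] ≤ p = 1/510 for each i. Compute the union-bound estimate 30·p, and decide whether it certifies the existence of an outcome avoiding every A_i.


Union bound: P[∪_{i=1}^{30} A_i] ≤ Σ_i P[A_i] ≤ 30·p = 30·(1/510) = 1/17.
Numerically: 1/17 ≈ 0.05882.
Is 1/17 < 1? YES.
Since P[∪ A_i] ≤ 1/17 < 1, the complement has P[∩ A_i^c] ≥ 1 − 1/17 = 16/17 > 0, so some outcome avoids every A_i.

30·p = 1/17 ≈ 0.05882; existence CERTIFIED by the union bound.


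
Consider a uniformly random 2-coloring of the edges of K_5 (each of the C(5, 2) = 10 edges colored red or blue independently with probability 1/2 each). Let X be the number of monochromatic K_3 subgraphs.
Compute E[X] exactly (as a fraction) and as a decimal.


Let X = Σ_S X_S over the C(5, 3) = 10 subsets S of size 3, where X_S = 1 if the K_3 on S is monochromatic.
For a fixed S, the K_3 on S has C(3, 2) = 3 edges. P[all 3 edges red] = (1/2)^3, and likewise for blue, so P[monochromatic] = 2·(1/2)^3 = 2^{1 − 3} = 1/4.
Summing: E[X] = C(5, 3) · 2^{1 − 3} = 10 · 1/4 = 5/2.
Numerically: E[X] ≈ 2.500.

E[X] = C(5,3)·2^(1−C(3,2)) = 5/2 ≈ 2.500.


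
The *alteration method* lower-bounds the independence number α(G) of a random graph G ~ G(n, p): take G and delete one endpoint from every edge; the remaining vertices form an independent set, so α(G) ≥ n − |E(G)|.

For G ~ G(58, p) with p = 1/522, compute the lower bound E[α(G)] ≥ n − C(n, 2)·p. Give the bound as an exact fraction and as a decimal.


E[|E(G)|] = C(58, 2)·p = 1653 · (1/522) = 19/6.
E[α(G)] ≥ n − E[|E(G)|] = 58 − 19/6 = 329/6.
Numerically: ≈ 54.83333.
(This is only a lower bound; the true E[α(G)] may be larger.)

E[α(G)] ≥ 329/6 ≈ 54.83333.


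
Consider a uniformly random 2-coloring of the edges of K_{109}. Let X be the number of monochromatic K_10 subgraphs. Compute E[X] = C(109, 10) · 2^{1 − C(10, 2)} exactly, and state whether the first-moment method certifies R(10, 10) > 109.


E[X] = C(109, 10) · 2^{1 − 45} = 42634215112710 · 2^{−44} = 42634215112710/17592186044416.
As a reduced fraction: E[X] = 21317107556355/8796093022208 ≈ 2.4234745.
Is E[X] < 1? NO.
Since E[X] ≥ 1, the first-moment bound is inconclusive at n = 109; it does NOT by itself certify R(10, 10) > 109.

E[X] = 21317107556355/8796093022208 ≈ 2.4234745; E[X] ≥ 1; first-moment method inconclusive here.


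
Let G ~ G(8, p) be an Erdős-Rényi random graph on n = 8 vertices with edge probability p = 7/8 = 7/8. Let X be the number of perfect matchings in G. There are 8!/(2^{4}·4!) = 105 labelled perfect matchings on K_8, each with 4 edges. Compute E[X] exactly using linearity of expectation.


K_8 has 8!/(2^{4}·4!) = 105 labelled perfect matchings.
For each such perfect matching H, let X_H = 1 if all 4 edges of H are present in G. Then P[X_H = 1] = p^{4} = (7/8)^{4} = 2401/4096.
By linearity: E[X] = Σ_H E[X_H] = 105 · p^{4} = 105 · 2401/4096 = 252105/4096.
Numerically: E[X] ≈ 61.55.

E[X] = 105 · (7/8)^{4} = 252105/4096 ≈ 61.55.


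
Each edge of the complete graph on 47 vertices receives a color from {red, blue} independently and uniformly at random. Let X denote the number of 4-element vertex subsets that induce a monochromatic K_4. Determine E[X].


Let X = Σ_S X_S over the C(47, 4) = 178365 subsets S of size 4, where X_S = 1 if the K_4 on S is monochromatic.
For a fixed S, the K_4 on S has C(4, 2) = 6 edges. P[all 6 edges red] = (1/2)^6, and likewise for blue, so P[monochromatic] = 2·(1/2)^6 = 2^{1 − 6} = 1/32.
Summing: E[X] = C(47, 4) · 2^{1 − 6} = 178365 · 1/32 = 178365/32.
Numerically: E[X] ≈ 5573.90625.

E[X] = C(47,4)·2^(1−C(4,2)) = 178365/32 ≈ 5573.90625.


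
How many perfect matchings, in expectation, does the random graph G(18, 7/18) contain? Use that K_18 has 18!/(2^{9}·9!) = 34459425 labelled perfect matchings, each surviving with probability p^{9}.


K_18 has 18!/(2^{9}·9!) = 34459425 labelled perfect matchings.
For each such perfect matching H, let X_H = 1 if all 9 edges of H are present in G. Then P[X_H = 1] = p^{9} = (7/18)^{9} = 40353607/198359290368.
By linearity: E[X] = Σ_H E[X_H] = 34459425 · p^{9} = 34459425 · 40353607/198359290368 = 17167433257975/2448880128.
Numerically: E[X] ≈ 7010.

E[X] = 34459425 · (7/18)^{9} = 17167433257975/2448880128 ≈ 7010.


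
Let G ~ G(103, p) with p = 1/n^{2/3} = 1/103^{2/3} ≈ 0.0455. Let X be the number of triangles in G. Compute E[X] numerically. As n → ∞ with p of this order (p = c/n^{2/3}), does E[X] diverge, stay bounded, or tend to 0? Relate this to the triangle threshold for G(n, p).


Number of potential triangles: C(103, 3) = 176851.
Each occurs with probability p³ ≈ (0.0455)³ ≈ 9.42596e-05.
By linearity: E[X] = C(103, 3)·p³ ≈ 176851 · 9.42596e-05 ≈ 16.670.
Since α = 2/3 < 1, p = c/n^{2/3} ≫ 1/n is above the triangle threshold p ~ 1/n. Asymptotically E[X] ~ (c³/6)·n^{3(1−α)} = (1³/6)·n^{1} → ∞; triangles are abundant w.h.p.

E[X] ≈ 16.670; in regime p = Θ(1/n^{2/3}) E[X] diverges (above the triangle threshold p ~ 1/n).


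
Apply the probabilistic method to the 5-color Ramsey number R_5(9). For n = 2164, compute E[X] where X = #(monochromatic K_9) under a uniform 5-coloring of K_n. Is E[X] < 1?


E[X] = C(2164, 9) · 5^{1 − 36} = 2820446946663120530187432 · 5^{−35} = 2820446946663120530187432/2910383045673370361328125.
As a reduced fraction: E[X] = 2820446946663120530187432/2910383045673370361328125 ≈ 0.969098.
Is E[X] < 1? YES.
Since E[X] < 1, there exists a 5-coloring of K_{2164} with no monochromatic K_9; hence R_5(9) > 2164.

E[X] = 2820446946663120530187432/2910383045673370361328125 ≈ 0.969098; E[X] < 1, so R_5(9) > 2164.


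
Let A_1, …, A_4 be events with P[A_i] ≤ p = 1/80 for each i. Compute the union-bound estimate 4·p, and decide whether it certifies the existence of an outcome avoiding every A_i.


Union bound: P[∪_{i=1}^{4} A_i] ≤ Σ_i P[A_i] ≤ 4·p = 4·(1/80) = 1/20.
Numerically: 1/20 ≈ 0.0500000.
Is 1/20 < 1? YES.
Since P[∪ A_i] ≤ 1/20 < 1, the complement has P[∩ A_i^c] ≥ 1 − 1/20 = 19/20 > 0, so some outcome avoids every A_i.

4·p = 1/20 ≈ 0.0500000; existence CERTIFIED by the union bound.


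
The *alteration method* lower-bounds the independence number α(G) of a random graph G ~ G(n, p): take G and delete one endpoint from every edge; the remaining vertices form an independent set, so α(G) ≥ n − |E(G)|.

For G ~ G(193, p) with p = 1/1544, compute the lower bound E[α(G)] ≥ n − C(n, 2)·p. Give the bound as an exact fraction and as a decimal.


E[|E(G)|] = C(193, 2)·p = 18528 · (1/1544) = 12.
E[α(G)] ≥ n − E[|E(G)|] = 193 − 12 = 181.
Numerically: ≈ 181.00000.
(This is only a lower bound; the true E[α(G)] may be larger.)

E[α(G)] ≥ 181 ≈ 181.00000.


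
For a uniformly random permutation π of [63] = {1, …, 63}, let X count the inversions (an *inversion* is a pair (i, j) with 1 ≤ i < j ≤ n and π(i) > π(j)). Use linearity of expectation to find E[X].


Write X = Σ X_I over the C(63, 2) = 1953 pairs i < j, with X_I the indicator of one inversion.
There are 1953 indicators.
For each fixed pair i < j, the values π(i) and π(j) are two distinct elements of {1, …, 63} in uniformly random order; by symmetry P[π(i) > π(j)] = 1/2.
By linearity: E[X] = 1953 · (1/2) = C(63, 2) · (1/2) = 1953/2 = 1953/2 ≈ 976.50000.

E[X] = 1953/2 = 976.50000.


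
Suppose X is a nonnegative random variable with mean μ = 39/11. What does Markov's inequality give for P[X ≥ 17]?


μ = E[X] = 39/11, a = 17.
Markov: P[X ≥ 17] ≤ μ/a = (39/11)/17 = 39/187.
Numerically: ≈ 0.209.
(Since a = 17 > μ = 3.545, the bound 39/187 is < 1 and informative.)

P[X ≥ 17] ≤ 39/187 ≈ 0.209.


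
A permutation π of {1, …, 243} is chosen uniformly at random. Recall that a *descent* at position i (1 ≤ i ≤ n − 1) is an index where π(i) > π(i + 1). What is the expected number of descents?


Write X = Σ X_I over i = 1, …, 242, with X_I the indicator of one descent.
There are 242 indicators.
For each fixed i, the pair (π(i), π(i+1)) is a uniformly random ordered pair of distinct values from {1, …, 243}; by symmetry P[π(i) > π(i+1)] = 1/2.
By linearity: E[X] = 242 · (1/2) = (243 − 1) · (1/2) = 121 ≈ 121.00000.

E[X] = 121 = 121.00000.


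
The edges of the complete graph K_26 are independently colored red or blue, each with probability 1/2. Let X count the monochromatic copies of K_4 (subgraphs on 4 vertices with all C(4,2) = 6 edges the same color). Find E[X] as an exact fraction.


Let X = Σ_S X_S over the C(26, 4) = 14950 subsets S of size 4, where X_S = 1 if the K_4 on S is monochromatic.
For a fixed S, the K_4 on S has C(4, 2) = 6 edges. P[all 6 edges red] = (1/2)^6, and likewise for blue, so P[monochromatic] = 2·(1/2)^6 = 2^{1 − 6} = 1/32.
By linearity of expectation: E[X] = C(26, 4) · 2^{1 − 6} = 14950 · 1/32 = 7475/16.
Numerically: E[X] ≈ 467.188.

E[X] = C(26,4)·2^(1−C(4,2)) = 7475/16 ≈ 467.188.


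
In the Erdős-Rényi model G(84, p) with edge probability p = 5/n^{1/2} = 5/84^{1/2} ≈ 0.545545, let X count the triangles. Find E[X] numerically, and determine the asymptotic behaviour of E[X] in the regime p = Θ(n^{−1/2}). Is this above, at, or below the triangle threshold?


Number of potential triangles: C(84, 3) = 95284.
Each occurs with probability p³ ≈ (0.545545)³ ≈ 1.62364502e-01.
By linearity: E[X] = C(84, 3)·p³ ≈ 95284 · 1.62364502e-01 ≈ 15470.739177.
Since α = 1/2 < 1, p = c/n^{1/2} ≫ 1/n is above the triangle threshold p ~ 1/n. Asymptotically E[X] ~ (c³/6)·n^{3(1−α)} = (5³/6)·n^{1.5} → ∞; triangles are abundant w.h.p.

E[X] ≈ 15470.739177; in regime p = Θ(1/n^{1/2}) E[X] diverges (above the triangle threshold p ~ 1/n).


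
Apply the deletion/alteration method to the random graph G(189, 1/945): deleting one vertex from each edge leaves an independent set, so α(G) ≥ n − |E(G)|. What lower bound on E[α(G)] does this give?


E[|E(G)|] = C(189, 2)·p = 17766 · (1/945) = 94/5.
E[α(G)] ≥ n − E[|E(G)|] = 189 − 94/5 = 851/5.
Numerically: ≈ 170.20000.
(This is only a lower bound; the true E[α(G)] may be larger.)

E[α(G)] ≥ 851/5 ≈ 170.20000.


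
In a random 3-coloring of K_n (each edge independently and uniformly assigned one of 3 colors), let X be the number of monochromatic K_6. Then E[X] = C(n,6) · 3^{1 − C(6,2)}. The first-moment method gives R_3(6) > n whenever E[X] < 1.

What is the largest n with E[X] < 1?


We need C(n, 6) · 3^{1 − 15} < 1, i.e. C(n, 6) < 3^{15 − 1} = 4782969.
Check values of n near the boundary:
  n = 38: C(38, 6) = 2760681; 2760681 < 4782969? YES
  n = 39: C(39, 6) = 3262623; 3262623 < 4782969? YES
  n = 40: C(40, 6) = 3838380; 3838380 < 4782969? YES
  n = 41: C(41, 6) = 4496388; 4496388 < 4782969? YES
  n = 42: C(42, 6) = 5245786; 5245786 < 4782969? NO
The largest n with C(n, 6) < 4782969 is n = 41 (where E[X] = 1498796/1594323 ≈ 0.940). Hence R_3(6) > 41, i.e. R_3(6) ≥ 42.

Largest n = 41; hence R_3(6) > 41.


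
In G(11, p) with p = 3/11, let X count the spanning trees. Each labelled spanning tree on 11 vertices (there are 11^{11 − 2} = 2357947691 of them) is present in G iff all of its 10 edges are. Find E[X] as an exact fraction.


K_11 has 11^{11 − 2} = 2357947691 labelled spanning trees.
For each such spanning tree H, let X_H = 1 if all 10 edges of H are present in G. Then P[X_H = 1] = p^{10} = (3/11)^{10} = 59049/25937424601.
By linearity: E[X] = Σ_H E[X_H] = 2357947691 · p^{10} = 2357947691 · 59049/25937424601 = 59049/11.
Numerically: E[X] ≈ 5.37e+03.

E[X] = 2357947691 · (3/11)^{10} = 59049/11 ≈ 5.37e+03.


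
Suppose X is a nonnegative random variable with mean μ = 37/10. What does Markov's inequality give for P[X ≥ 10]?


μ = E[X] = 37/10, a = 10.
Markov: P[X ≥ 10] ≤ μ/a = (37/10)/10 = 37/100.
Numerically: ≈ 0.370.
(Since a = 10 > μ = 3.700, the bound 37/100 is < 1 and informative.)

P[X ≥ 10] ≤ 37/100 ≈ 0.370.


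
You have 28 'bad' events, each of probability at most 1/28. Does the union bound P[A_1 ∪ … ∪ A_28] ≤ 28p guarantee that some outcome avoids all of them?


Union bound: P[∪_{i=1}^{28} A_i] ≤ Σ_i P[A_i] ≤ 28·p = 28·(1/28) = 1.
Numerically: 1 ≈ 1.00000.
Is 1 < 1? NO.
Since the bound 1 is ≥ 1, the union bound is uninformative here; it does NOT by itself certify existence.

28·p = 1 ≈ 1.00000; existence NOT certified by the union bound.


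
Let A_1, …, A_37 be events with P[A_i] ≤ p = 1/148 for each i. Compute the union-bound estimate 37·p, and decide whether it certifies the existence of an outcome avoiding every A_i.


Union bound: P[∪_{i=1}^{37} A_i] ≤ Σ_i P[A_i] ≤ 37·p = 37·(1/148) = 1/4.
Numerically: 1/4 ≈ 0.250.
Is 1/4 < 1? YES.
Since P[∪ A_i] ≤ 1/4 < 1, the complement has P[∩ A_i^c] ≥ 1 − 1/4 = 3/4 > 0, so some outcome avoids every A_i.

37·p = 1/4 ≈ 0.250; existence CERTIFIED by the union bound.


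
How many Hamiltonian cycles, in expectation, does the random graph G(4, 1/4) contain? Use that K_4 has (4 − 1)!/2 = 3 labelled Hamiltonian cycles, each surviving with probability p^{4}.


K_4 has (4 − 1)!/2 = 3 labelled Hamiltonian cycles.
For each such Hamiltonian cycle H, let X_H = 1 if all 4 edges of H are present in G. Then P[X_H = 1] = p^{4} = (1/4)^{4} = 1/256.
By linearity of expectation: E[X] = Σ_H E[X_H] = 3 · p^{4} = 3 · 1/256 = 3/256.
Numerically: E[X] ≈ 0.0117.

E[X] = 3 · (1/4)^{4} = 3/256 ≈ 0.0117.


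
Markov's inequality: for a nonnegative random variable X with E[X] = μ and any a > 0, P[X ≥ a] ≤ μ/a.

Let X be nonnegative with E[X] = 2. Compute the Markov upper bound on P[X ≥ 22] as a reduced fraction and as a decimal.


μ = E[X] = 2, a = 22.
Markov: P[X ≥ 22] ≤ μ/a = (2)/22 = 1/11.
Numerically: ≈ 0.090909.
(Since a = 22 > μ = 2.000000, the bound 1/11 is < 1 and informative.)

P[X ≥ 22] ≤ 1/11 ≈ 0.090909.


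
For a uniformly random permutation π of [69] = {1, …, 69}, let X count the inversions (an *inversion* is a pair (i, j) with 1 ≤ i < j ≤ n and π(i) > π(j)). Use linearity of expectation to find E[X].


Write X = Σ X_I over the C(69, 2) = 2346 pairs i < j, with X_I the indicator of one inversion.
There are 2346 indicators.
For each fixed pair i < j, the values π(i) and π(j) are two distinct elements of {1, …, 69} in uniformly random order; by symmetry P[π(i) > π(j)] = 1/2.
By linearity: E[X] = 2346 · (1/2) = C(69, 2) · (1/2) = 2346/2 = 1173 ≈ 1173.0000.

E[X] = 1173 = 1173.0000.


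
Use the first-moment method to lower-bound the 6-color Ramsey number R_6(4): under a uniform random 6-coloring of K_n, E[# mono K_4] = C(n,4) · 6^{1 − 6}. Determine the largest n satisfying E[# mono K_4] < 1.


We need C(n, 4) · 6^{1 − 6} < 1, i.e. C(n, 4) < 6^{6 − 1} = 7776.
Check values of n near the boundary:
  n = 17: C(17, 4) = 2380; 2380 < 7776? YES
  n = 18: C(18, 4) = 3060; 3060 < 7776? YES
  n = 19: C(19, 4) = 3876; 3876 < 7776? YES
  n = 20: C(20, 4) = 4845; 4845 < 7776? YES
  n = 21: C(21, 4) = 5985; 5985 < 7776? YES
  n = 22: C(22, 4) = 7315; 7315 < 7776? YES
  n = 23: C(23, 4) = 8855; 8855 < 7776? NO
  n = 24: C(24, 4) = 10626; 10626 < 7776? NO
The largest n with C(n, 4) < 7776 is n = 22 (where E[X] = 7315/7776 ≈ 0.941). Hence R_6(4) > 22, i.e. R_6(4) ≥ 23.

Largest n = 22; hence R_6(4) > 22.


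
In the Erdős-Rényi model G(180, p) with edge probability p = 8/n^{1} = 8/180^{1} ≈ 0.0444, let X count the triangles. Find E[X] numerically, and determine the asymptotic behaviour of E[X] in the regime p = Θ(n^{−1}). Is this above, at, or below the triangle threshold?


Number of potential triangles: C(180, 3) = 955860.
Each occurs with probability p³ ≈ (0.0444)³ ≈ 8.77915e-05.
By linearity: E[X] = C(180, 3)·p³ ≈ 955860 · 8.77915e-05 ≈ 83.916.
Here α = 1, so p = 8/n is exactly at the triangle threshold p ~ 1/n. Asymptotically E[X] → c³/6 = 8³/6 = 256/3 ≈ 85.333, a bounded constant. In this regime the triangle count is asymptotically Poisson(c³/6).

E[X] ≈ 83.916; in regime p = Θ(1/n^{1}) E[X] stays bounded (at the triangle threshold p ~ 1/n).


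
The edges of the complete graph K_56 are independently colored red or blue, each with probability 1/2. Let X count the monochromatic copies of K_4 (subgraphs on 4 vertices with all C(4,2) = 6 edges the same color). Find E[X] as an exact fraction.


Let X = Σ_S X_S over the C(56, 4) = 367290 subsets S of size 4, where X_S = 1 if the K_4 on S is monochromatic.
For a fixed S, the K_4 on S has C(4, 2) = 6 edges. P[all 6 edges red] = (1/2)^6, and likewise for blue, so P[monochromatic] = 2·(1/2)^6 = 2^{1 − 6} = 1/32.
Summing: E[X] = C(56, 4) · 2^{1 − 6} = 367290 · 1/32 = 183645/16.
Numerically: E[X] ≈ 11477.81250.

E[X] = C(56,4)·2^(1−C(4,2)) = 183645/16 ≈ 11477.81250.


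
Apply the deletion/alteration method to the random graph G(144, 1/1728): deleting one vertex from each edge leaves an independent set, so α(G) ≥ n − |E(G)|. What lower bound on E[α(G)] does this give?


E[|E(G)|] = C(144, 2)·p = 10296 · (1/1728) = 143/24.
E[α(G)] ≥ n − E[|E(G)|] = 144 − 143/24 = 3313/24.
Numerically: ≈ 138.041667.
(This is only a lower bound; the true E[α(G)] may be larger.)

E[α(G)] ≥ 3313/24 ≈ 138.041667.


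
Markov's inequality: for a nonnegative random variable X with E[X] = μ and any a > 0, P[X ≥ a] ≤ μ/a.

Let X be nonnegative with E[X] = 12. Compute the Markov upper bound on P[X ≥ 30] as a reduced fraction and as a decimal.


μ = E[X] = 12, a = 30.
Markov: P[X ≥ 30] ≤ μ/a = (12)/30 = 2/5.
Numerically: ≈ 0.400.
(Since a = 30 > μ = 12.000, the bound 2/5 is < 1 and informative.)

P[X ≥ 30] ≤ 2/5 ≈ 0.400.


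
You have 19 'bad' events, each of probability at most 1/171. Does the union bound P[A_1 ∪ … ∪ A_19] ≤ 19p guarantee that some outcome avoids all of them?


Union bound: P[∪_{i=1}^{19} A_i] ≤ Σ_i P[A_i] ≤ 19·p = 19·(1/171) = 1/9.
Numerically: 1/9 ≈ 0.111.
Is 1/9 < 1? YES.
Since P[∪ A_i] ≤ 1/9 < 1, the complement has P[∩ A_i^c] ≥ 1 − 1/9 = 8/9 > 0, so some outcome avoids every A_i.

19·p = 1/9 ≈ 0.111; existence CERTIFIED by the union bound.


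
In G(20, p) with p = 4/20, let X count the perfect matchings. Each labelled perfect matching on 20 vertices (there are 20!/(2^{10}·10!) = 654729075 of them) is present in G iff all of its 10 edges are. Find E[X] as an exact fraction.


K_20 has 20!/(2^{10}·10!) = 654729075 labelled perfect matchings.
For each such perfect matching H, let X_H = 1 if all 10 edges of H are present in G. Then P[X_H = 1] = p^{10} = (1/5)^{10} = 1/9765625.
Summing the indicators: E[X] = Σ_H E[X_H] = 654729075 · p^{10} = 654729075 · 1/9765625 = 26189163/390625.
Numerically: E[X] ≈ 67.044.

E[X] = 654729075 · (1/5)^{10} = 26189163/390625 ≈ 67.044.


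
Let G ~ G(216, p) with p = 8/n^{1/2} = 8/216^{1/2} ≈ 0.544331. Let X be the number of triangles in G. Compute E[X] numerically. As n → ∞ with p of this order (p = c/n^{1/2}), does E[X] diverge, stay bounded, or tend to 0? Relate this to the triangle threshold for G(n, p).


Number of potential triangles: C(216, 3) = 1656360.
Each occurs with probability p³ ≈ (0.544331)³ ≈ 1.61283275e-01.
By linearity: E[X] = C(216, 3)·p³ ≈ 1656360 · 1.61283275e-01 ≈ 267143.165785.
Since α = 1/2 < 1, p = c/n^{1/2} ≫ 1/n is above the triangle threshold p ~ 1/n. Asymptotically E[X] ~ (c³/6)·n^{3(1−α)} = (8³/6)·n^{1.5} → ∞; triangles are abundant w.h.p.

E[X] ≈ 267143.165785; in regime p = Θ(1/n^{1/2}) E[X] diverges (above the triangle threshold p ~ 1/n).


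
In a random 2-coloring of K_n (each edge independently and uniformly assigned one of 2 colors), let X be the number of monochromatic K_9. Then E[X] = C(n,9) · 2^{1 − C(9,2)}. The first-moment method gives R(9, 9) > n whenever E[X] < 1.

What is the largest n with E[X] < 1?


We need C(n, 9) · 2^{1 − 36} < 1, i.e. C(n, 9) < 2^{36 − 1} = 34359738368.
Check values of n near the boundary:
  n = 60: C(60, 9) = 14783142660; 14783142660 < 34359738368? YES
  n = 61: C(61, 9) = 17341763505; 17341763505 < 34359738368? YES
  n = 62: C(62, 9) = 20286591270; 20286591270 < 34359738368? YES
  n = 63: C(63, 9) = 23667689815; 23667689815 < 34359738368? YES
  n = 64: C(64, 9) = 27540584512; 27540584512 < 34359738368? YES
  n = 65: C(65, 9) = 31966749880; 31966749880 < 34359738368? YES
  n = 66: C(66, 9) = 37014131440; 37014131440 < 34359738368? NO
  n = 67: C(67, 9) = 42757703560; 42757703560 < 34359738368? NO
The largest n with C(n, 9) < 34359738368 is n = 65 (where E[X] = 3995843735/4294967296 ≈ 0.930355). Hence R(9, 9) > 65, i.e. R(9, 9) ≥ 66.

Largest n = 65; hence R(9, 9) > 65.


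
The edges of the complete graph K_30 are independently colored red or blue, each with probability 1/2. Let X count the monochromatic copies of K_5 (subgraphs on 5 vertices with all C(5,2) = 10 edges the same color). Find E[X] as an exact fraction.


Let X = Σ_S X_S over the C(30, 5) = 142506 subsets S of size 5, where X_S = 1 if the K_5 on S is monochromatic.
For a fixed S, the K_5 on S has C(5, 2) = 10 edges. P[all 10 edges red] = (1/2)^10, and likewise for blue, so P[monochromatic] = 2·(1/2)^10 = 2^{1 − 10} = 1/512.
By linearity: E[X] = C(30, 5) · 2^{1 − 10} = 142506 · 1/512 = 71253/256.
Numerically: E[X] ≈ 278.332.

E[X] = C(30,5)·2^(1−C(5,2)) = 71253/256 ≈ 278.332.


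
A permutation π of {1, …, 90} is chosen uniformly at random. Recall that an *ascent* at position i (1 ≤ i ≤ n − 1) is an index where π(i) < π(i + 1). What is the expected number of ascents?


Write X = Σ X_I over i = 1, …, 89, with X_I the indicator of one ascent.
There are 89 indicators.
For each fixed i, the pair (π(i), π(i+1)) is a uniformly random ordered pair of distinct values from {1, …, 90}; by symmetry P[π(i) < π(i+1)] = 1/2.
By linearity: E[X] = 89 · (1/2) = (90 − 1) · (1/2) = 89/2 ≈ 44.500.

E[X] = 89/2 = 44.500.


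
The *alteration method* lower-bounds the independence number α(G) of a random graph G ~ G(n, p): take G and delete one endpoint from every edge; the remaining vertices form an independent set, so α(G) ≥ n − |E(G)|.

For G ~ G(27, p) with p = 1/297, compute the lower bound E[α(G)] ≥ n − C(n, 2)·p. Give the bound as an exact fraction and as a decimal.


E[|E(G)|] = C(27, 2)·p = 351 · (1/297) = 13/11.
E[α(G)] ≥ n − E[|E(G)|] = 27 − 13/11 = 284/11.
Numerically: ≈ 25.8182.
(This is only a lower bound; the true E[α(G)] may be larger.)

E[α(G)] ≥ 284/11 ≈ 25.8182.


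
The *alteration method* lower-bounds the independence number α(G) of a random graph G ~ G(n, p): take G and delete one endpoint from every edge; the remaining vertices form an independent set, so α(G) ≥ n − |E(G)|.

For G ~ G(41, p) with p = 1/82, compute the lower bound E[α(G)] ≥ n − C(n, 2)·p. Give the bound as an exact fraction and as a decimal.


E[|E(G)|] = C(41, 2)·p = 820 · (1/82) = 10.
E[α(G)] ≥ n − E[|E(G)|] = 41 − 10 = 31.
Numerically: ≈ 31.00000.
(This is only a lower bound; the true E[α(G)] may be larger.)

E[α(G)] ≥ 31 ≈ 31.00000.


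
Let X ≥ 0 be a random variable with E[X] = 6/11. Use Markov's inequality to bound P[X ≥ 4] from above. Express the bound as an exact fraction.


μ = E[X] = 6/11, a = 4.
Markov: P[X ≥ 4] ≤ μ/a = (6/11)/4 = 3/22.
Numerically: ≈ 0.1364.
(Since a = 4 > μ = 0.5455, the bound 3/22 is < 1 and informative.)

P[X ≥ 4] ≤ 3/22 ≈ 0.1364.


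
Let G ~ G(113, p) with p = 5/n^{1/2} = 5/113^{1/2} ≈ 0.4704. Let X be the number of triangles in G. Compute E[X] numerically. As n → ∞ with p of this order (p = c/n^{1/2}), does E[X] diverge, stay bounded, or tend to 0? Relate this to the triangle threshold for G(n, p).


Number of potential triangles: C(113, 3) = 234136.
Each occurs with probability p³ ≈ (0.4704)³ ≈ 1.040620e-01.
By linearity: E[X] = C(113, 3)·p³ ≈ 234136 · 1.040620e-01 ≈ 24364.6705.
Since α = 1/2 < 1, p = c/n^{1/2} ≫ 1/n is above the triangle threshold p ~ 1/n. Asymptotically E[X] ~ (c³/6)·n^{3(1−α)} = (5³/6)·n^{1.5} → ∞; triangles are abundant w.h.p.

E[X] ≈ 24364.6705; in regime p = Θ(1/n^{1/2}) E[X] diverges (above the triangle threshold p ~ 1/n).


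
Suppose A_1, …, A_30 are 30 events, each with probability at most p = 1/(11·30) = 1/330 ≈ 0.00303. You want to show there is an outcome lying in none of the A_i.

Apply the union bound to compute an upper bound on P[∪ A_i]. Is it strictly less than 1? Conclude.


Union bound: P[∪_{i=1}^{30} A_i] ≤ Σ_i P[A_i] ≤ 30·p = 30·(1/330) = 1/11.
Numerically: 1/11 ≈ 0.09091.
Is 1/11 < 1? YES.
Since P[∪ A_i] ≤ 1/11 < 1, the complement has P[∩ A_i^c] ≥ 1 − 1/11 = 10/11 > 0, so some outcome avoids every A_i.

30·p = 1/11 ≈ 0.09091; existence CERTIFIED by the union bound.


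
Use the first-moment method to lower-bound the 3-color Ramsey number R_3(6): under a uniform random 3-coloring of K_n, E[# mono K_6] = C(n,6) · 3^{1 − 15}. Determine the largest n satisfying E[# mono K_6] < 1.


We need C(n, 6) · 3^{1 − 15} < 1, i.e. C(n, 6) < 3^{15 − 1} = 4782969.
Check values of n near the boundary:
  n = 40: C(40, 6) = 3838380; 3838380 < 4782969? YES
  n = 41: C(41, 6) = 4496388; 4496388 < 4782969? YES
  n = 42: C(42, 6) = 5245786; 5245786 < 4782969? NO
  n = 43: C(43, 6) = 6096454; 6096454 < 4782969? NO
  n = 44: C(44, 6) = 7059052; 7059052 < 4782969? NO
The largest n with C(n, 6) < 4782969 is n = 41 (where E[X] = 1498796/1594323 ≈ 0.9400830). Hence R_3(6) > 41, i.e. R_3(6) ≥ 42.

Largest n = 41; hence R_3(6) > 41.


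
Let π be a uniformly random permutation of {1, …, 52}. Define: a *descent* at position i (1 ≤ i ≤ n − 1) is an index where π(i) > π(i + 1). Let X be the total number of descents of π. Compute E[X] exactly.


Write X = Σ X_I over i = 1, …, 51, with X_I the indicator of one descent.
There are 51 indicators.
For each fixed i, the pair (π(i), π(i+1)) is a uniformly random ordered pair of distinct values from {1, …, 52}; by symmetry P[π(i) > π(i+1)] = 1/2.
By linearity: E[X] = 51 · (1/2) = (52 − 1) · (1/2) = 51/2 ≈ 25.50000.

E[X] = 51/2 = 25.50000.


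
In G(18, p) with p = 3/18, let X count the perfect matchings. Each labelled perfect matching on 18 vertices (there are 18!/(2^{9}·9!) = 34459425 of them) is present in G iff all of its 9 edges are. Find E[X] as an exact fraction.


K_18 has 18!/(2^{9}·9!) = 34459425 labelled perfect matchings.
For each such perfect matching H, let X_H = 1 if all 9 edges of H are present in G. Then P[X_H = 1] = p^{9} = (1/6)^{9} = 1/10077696.
By linearity: E[X] = Σ_H E[X_H] = 34459425 · p^{9} = 34459425 · 1/10077696 = 425425/124416.
Numerically: E[X] ≈ 3.4194.

E[X] = 34459425 · (1/6)^{9} = 425425/124416 ≈ 3.4194.


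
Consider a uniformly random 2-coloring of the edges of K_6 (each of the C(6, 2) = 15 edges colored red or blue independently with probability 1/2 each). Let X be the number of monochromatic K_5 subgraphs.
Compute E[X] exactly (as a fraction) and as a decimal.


Let X = Σ_S X_S over the C(6, 5) = 6 subsets S of size 5, where X_S = 1 if the K_5 on S is monochromatic.
For a fixed S, the K_5 on S has C(5, 2) = 10 edges. P[all 10 edges red] = (1/2)^10, and likewise for blue, so P[monochromatic] = 2·(1/2)^10 = 2^{1 − 10} = 1/512.
Summing: E[X] = C(6, 5) · 2^{1 − 10} = 6 · 1/512 = 3/256.
Numerically: E[X] ≈ 0.011719.

E[X] = C(6,5)·2^(1−C(5,2)) = 3/256 ≈ 0.011719.


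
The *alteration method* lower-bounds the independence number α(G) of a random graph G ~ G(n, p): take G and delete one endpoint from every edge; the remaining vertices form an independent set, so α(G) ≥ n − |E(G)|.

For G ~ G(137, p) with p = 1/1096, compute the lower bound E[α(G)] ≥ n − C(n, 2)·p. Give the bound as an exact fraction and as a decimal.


E[|E(G)|] = C(137, 2)·p = 9316 · (1/1096) = 17/2.
E[α(G)] ≥ n − E[|E(G)|] = 137 − 17/2 = 257/2.
Numerically: ≈ 128.500000.
(This is only a lower bound; the true E[α(G)] may be larger.)

E[α(G)] ≥ 257/2 ≈ 128.500000.
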